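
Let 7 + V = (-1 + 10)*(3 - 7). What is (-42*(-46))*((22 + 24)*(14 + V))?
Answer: -2577288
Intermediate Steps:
V = -43 (V = -7 + (-1 + 10)*(3 - 7) = -7 + 9*(-4) = -7 - 36 = -43)
(-42*(-46))*((22 + 24)*(14 + V)) = (-42*(-46))*((22 + 24)*(14 - 43)) = 1932*(46*(-29)) = 1932*(-1334) = -2577288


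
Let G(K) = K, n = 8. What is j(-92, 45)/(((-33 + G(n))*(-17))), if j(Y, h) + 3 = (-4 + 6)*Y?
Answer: -11/25 ≈ -0.44000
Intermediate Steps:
j(Y, h) = -3 + 2*Y (j(Y, h) = -3 + (-4 + 6)*Y = -3 + 2*Y)
j(-92, 45)/(((-33 + G(n))*(-17))) = (-3 + 2*(-92))/(((-33 + 8)*(-17))) = (-3 - 184)/((-25*(-17))) = -187/425 = -187*1/425 = -11/25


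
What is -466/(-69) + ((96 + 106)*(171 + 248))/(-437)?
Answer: -245060/1311 ≈ -186.93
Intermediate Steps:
-466/(-69) + ((96 + 106)*(171 + 248))/(-437) = -466*(-1/69) + (202*419)*(-1/437) = 466/69 + 84638*(-1/437) = 466/69 - 84638/437 = -245060/1311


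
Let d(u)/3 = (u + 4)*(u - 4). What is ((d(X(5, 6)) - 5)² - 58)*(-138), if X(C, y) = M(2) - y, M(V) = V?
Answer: 4554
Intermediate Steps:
X(C, y) = 2 - y
d(u) = 3*(-4 + u)*(4 + u) (d(u) = 3*((u + 4)*(u - 4)) = 3*((4 + u)*(-4 + u)) = 3*((-4 + u)*(4 + u)) = 3*(-4 + u)*(4 + u))
((d(X(5, 6)) - 5)² - 58)*(-138) = (((-48 + 3*(2 - 1*6)²) - 5)² - 58)*(-138) = (((-48 + 3*(2 - 6)²) - 5)² - 58)*(-138) = (((-48 + 3*(-4)²) - 5)² - 58)*(-138) = (((-48 + 3*16) - 5)² - 58)*(-138) = (((-48 + 48) - 5)² - 58)*(-138) = ((0 - 5)² - 58)*(-138) = ((-5)² - 58)*(-138) = (25 - 58)*(-138) = -33*(-138) = 4554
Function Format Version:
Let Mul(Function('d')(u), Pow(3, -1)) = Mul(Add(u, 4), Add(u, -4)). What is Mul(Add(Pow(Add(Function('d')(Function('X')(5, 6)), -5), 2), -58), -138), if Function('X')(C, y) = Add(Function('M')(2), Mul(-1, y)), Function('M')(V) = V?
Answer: 4554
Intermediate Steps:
Function('X')(C, y) = Add(2, Mul(-1, y))
Function('d')(u) = Mul(3, Add(-4, u), Add(4, u)) (Function('d')(u) = Mul(3, Mul(Add(u, 4), Add(u, -4))) = Mul(3, Mul(Add(4, u), Add(-4, u))) = Mul(3, Mul(Add(-4, u), Add(4, u))) = Mul(3, Add(-4, u), Add(4, u)))
Mul(Add(Pow(Add(Function('d')(Function('X')(5, 6)), -5), 2), -58), -138) = Mul(Add(Pow(Add(Add(-48, Mul(3, Pow(Add(2, Mul(-1, 6)), 2))), -5), 2), -58), -138) = Mul(Add(Pow(Add(Add(-48, Mul(3, Pow(Add(2, -6), 2))), -5), 2), -58), -138) = Mul(Add(Pow(Add(Add(-48, Mul(3, Pow(-4, 2))), -5), 2), -58), -138) = Mul(Add(Pow(Add(Add(-48, Mul(3, 16)), -5), 2), -58), -138) = Mul(Add(Pow(Add(Add(-48, 48), -5), 2), -58), -138) = Mul(Add(Pow(Add(0, -5), 2), -58), -138) = Mul(Add(Pow(-5, 2), -58), -138) = Mul(Add(25, -58), -138) = Mul(-33, -138) = 4554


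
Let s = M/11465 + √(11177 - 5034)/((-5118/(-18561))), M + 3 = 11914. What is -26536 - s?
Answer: -304247151/11465 - 6187*√6143/1706 ≈ -26821.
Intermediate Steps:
M = 11911 (M = -3 + 11914 = 11911)
s = 11911/11465 + 6187*√6143/1706 (s = 11911/11465 + √(11177 - 5034)/((-5118/(-18561))) = 11911*(1/11465) + √6143/((-5118*(-1/18561))) = 11911/11465 + √6143/(1706/6187) = 11911/11465 + √6143*(6187/1706) = 11911/11465 + 6187*√6143/1706 ≈ 285.28)
-26536 - s = -26536 - (11911/11465 + 6187*√6143/1706) = -26536 + (-11911/11465 - 6187*√6143/1706) = -304247151/11465 - 6187*√6143/1706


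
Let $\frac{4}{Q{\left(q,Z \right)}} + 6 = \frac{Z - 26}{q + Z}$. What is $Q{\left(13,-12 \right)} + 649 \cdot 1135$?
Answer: $\frac{8102764}{11} \approx 7.3662 \cdot 10^{5}$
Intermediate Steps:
$Q{\left(q,Z \right)} = \frac{4}{-6 + \frac{-26 + Z}{Z + q}}$ ($Q{\left(q,Z \right)} = \frac{4}{-6 + \frac{Z - 26}{q + Z}} = \frac{4}{-6 + \frac{-26 + Z}{Z + q}}$)
$Q{\left(13,-12 \right)} + 649 \cdot 1135 = \frac{4 \left(\left(-1\right) \left(-12\right) - 13\right)}{26 + 5 \left(-12\right) + 6 \cdot 13} + 649 \cdot 1135 = \frac{4 \left(12 - 13\right)}{26 - 60 + 78} + 736615 = 4 \cdot \frac{1}{44} \left(-1\right) + 736615 = - \frac{1}{11} + 736615 = \frac{8102764}{11}$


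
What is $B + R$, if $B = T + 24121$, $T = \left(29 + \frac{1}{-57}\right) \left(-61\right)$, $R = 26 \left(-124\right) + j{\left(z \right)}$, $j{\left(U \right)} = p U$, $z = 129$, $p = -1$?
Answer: $\frac{1083004}{57} \approx 19000.0$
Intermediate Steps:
$j{\left(U \right)} = - U$
$R = -3353$ ($R = 26 \left(-124\right) - 129 = -3224 - 129 = -3353$)
$T = - \frac{100772}{57}$ ($T = \left(29 - \frac{1}{57}\right) \left(-61\right) = \frac{1652}{57} \left(-61\right) = - \frac{100772}{57} \approx -1767.9$)
$B = \frac{1274125}{57}$ ($B = - \frac{100772}{57} + 24121 = \frac{1274125}{57} \approx 22353.0$)
$B + R = \frac{1274125}{57} - 3353 = \frac{1083004}{57}$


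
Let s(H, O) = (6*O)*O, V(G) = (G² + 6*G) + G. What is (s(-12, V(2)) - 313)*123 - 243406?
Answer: -42793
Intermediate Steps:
V(G) = G² + 7*G
s(H, O) = 6*O²
(s(-12, V(2)) - 313)*123 - 243406 = (6*(2*(7 + 2))² - 313)*123 - 243406 = (6*(2*9)² - 313)*123 - 243406 = (6*18² - 313)*123 - 243406 = (6*324 - 313)*123 - 243406 = (1944 - 313)*123 - 243406 = 1631*123 - 243406 = 200613 - 243406 = -42793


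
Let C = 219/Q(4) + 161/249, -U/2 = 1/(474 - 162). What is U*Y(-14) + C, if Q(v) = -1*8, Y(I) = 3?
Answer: -692657/25896 ≈ -26.748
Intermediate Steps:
Q(v) = -8
U = -1/156 (U = -2/(474 - 162) = -2/312 = -2*1/312 = -1/156 ≈ -0.0064103)
C = -53243/1992 (C = 219/(-8) + 161/249 = 219*(-⅛) + 161*(1/249) = -219/8 + 161/249 = -53243/1992 ≈ -26.728)
U*Y(-14) + C = -1/156*3 - 53243/1992 = -1/52 - 53243/1992 = -692657/25896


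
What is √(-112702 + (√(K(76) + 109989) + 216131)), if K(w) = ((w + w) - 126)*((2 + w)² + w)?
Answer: √(103429 + √270149) ≈ 322.41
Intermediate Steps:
K(w) = (-126 + 2*w)*(w + (2 + w)²) (K(w) = (2*w - 126)*(w + (2 + w)²) = (-126 + 2*w)*(w + (2 + w)²))
√(-112702 + (√(K(76) + 109989) + 216131)) = √(-112702 + (√((-504 - 622*76 - 116*76² + 2*76³) + 109989) + 216131)) = √(-112702 + (√((-504 - 47272 - 116*5776 + 2*438976) + 109989) + 216131)) = √(-112702 + (√((-504 - 47272 - 670016 + 877952) + 109989) + 216131)) = √(-112702 + (√(160160 + 109989) + 216131)) = √(-112702 + (√270149 + 216131)) = √(-112702 + (216131 + √270149)) = √(103429 + √270149)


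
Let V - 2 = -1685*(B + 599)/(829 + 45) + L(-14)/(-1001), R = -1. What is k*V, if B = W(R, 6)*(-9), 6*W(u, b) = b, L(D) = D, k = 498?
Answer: -35336022762/62491 ≈ -5.6546e+5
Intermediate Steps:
W(u, b) = b/6
B = -9 (B = ((⅙)*6)*(-9) = 1*(-9) = -9)
V = -70955869/62491 (V = 2 + (-1685*(-9 + 599)/(829 + 45) - 14/(-1001)) = 2 + (-1685/(874/590) - 14*(-1/1001)) = 2 + (-1685/(874*(1/590)) + 2/143) = 2 + (-1685/437/295 + 2/143) = 2 + (-1685*295/437 + 2/143) = 2 + (-497075/437 + 2/143) = 2 - 71080851/62491 = -70955869/62491 ≈ -1135.5)
k*V = 498*(-70955869/62491) = -35336022762/62491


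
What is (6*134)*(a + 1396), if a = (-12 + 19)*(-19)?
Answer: 1015452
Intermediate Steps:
a = -133 (a = 7*(-19) = -133)
(6*134)*(a + 1396) = (6*134)*(-133 + 1396) = 804*1263 = 1015452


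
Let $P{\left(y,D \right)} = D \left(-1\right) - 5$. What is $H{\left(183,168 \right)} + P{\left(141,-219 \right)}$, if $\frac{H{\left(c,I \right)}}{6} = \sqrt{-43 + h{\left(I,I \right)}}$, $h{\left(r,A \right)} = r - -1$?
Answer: $214 + 18 \sqrt{14} \approx 281.35$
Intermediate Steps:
$h{\left(r,A \right)} = 1 + r$ ($h{\left(r,A \right)} = r + 1 = 1 + r$)
$H{\left(c,I \right)} = 6 \sqrt{-42 + I}$ ($H{\left(c,I \right)} = 6 \sqrt{-43 + \left(1 + I\right)} = 6 \sqrt{-42 + I}$)
$P{\left(y,D \right)} = -5 - D$ ($P{\left(y,D \right)} = - D - 5 = -5 - D$)
$H{\left(183,168 \right)} + P{\left(141,-219 \right)} = 6 \sqrt{-42 + 168} - -214 = 6 \sqrt{126} + \left(-5 + 219\right) = 6 \cdot 3 \sqrt{14} + 214 = 18 \sqrt{14} + 214 = 214 + 18 \sqrt{14}$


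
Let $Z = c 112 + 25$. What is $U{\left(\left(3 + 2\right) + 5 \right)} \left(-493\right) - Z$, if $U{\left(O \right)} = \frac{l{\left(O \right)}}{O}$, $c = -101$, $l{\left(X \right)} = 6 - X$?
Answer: $\frac{57421}{5} \approx 11484.0$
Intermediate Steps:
$U{\left(O \right)} = \frac{6 - O}{O}$
$Z = -11287$ ($Z = \left(-101\right) 112 + 25 = -11312 + 25 = -11287$)
$U{\left(\left(3 + 2\right) + 5 \right)} \left(-493\right) - Z = \frac{6 - \left(\left(3 + 2\right) + 5\right)}{\left(3 + 2\right) + 5} \left(-493\right) - -11287 = \frac{6 - \left(5 + 5\right)}{5 + 5} \left(-493\right) + 11287 = \frac{6 - 10}{10} \left(-493\right) + 11287 = \frac{1}{10} \left(-4\right) \left(-493\right) + 11287 = \left(- \frac{2}{5}\right) \left(-493\right) + 11287 = \frac{986}{5} + 11287 = \frac{57421}{5}$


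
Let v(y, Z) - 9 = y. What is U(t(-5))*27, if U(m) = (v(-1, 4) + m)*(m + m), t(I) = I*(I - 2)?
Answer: 81270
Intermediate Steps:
v(y, Z) = 9 + y
t(I) = I*(-2 + I)
U(m) = 2*m*(8 + m) (U(m) = ((9 - 1) + m)*(m + m) = (8 + m)*(2*m) = 2*m*(8 + m))
U(t(-5))*27 = (2*(-5*(-2 - 5))*(8 - 5*(-2 - 5)))*27 = (2*(-5*(-7))*(8 - 5*(-7)))*27 = (2*35*(8 + 35))*27 = (2*35*43)*27 = 3010*27 = 81270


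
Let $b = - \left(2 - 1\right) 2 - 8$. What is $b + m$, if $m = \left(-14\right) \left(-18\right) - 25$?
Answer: $217$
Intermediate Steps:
$b = -10$ ($b = - 1 \cdot 2 - 8 = \left(-1\right) 2 - 8 = -2 - 8 = -10$)
$m = 227$ ($m = 252 - 25 = 227$)
$b + m = -10 + 227 = 217$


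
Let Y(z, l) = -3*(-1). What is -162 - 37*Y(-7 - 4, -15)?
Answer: -273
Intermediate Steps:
Y(z, l) = 3
-162 - 37*Y(-7 - 4, -15) = -162 - 37*3 = -162 - 111 = -273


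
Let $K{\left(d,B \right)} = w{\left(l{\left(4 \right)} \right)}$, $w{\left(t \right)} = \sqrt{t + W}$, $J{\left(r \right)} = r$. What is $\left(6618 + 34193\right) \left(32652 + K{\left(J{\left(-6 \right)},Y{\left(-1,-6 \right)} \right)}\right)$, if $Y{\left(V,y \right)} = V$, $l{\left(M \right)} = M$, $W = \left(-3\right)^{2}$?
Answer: $1332560772 + 40811 \sqrt{13} \approx 1.3327 \cdot 10^{9}$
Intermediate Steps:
$W = 9$
$w{\left(t \right)} = \sqrt{9 + t}$ ($w{\left(t \right)} = \sqrt{t + 9} = \sqrt{9 + t}$)
$K{\left(d,B \right)} = \sqrt{13}$ ($K{\left(d,B \right)} = \sqrt{9 + 4} = \sqrt{13}$)
$\left(6618 + 34193\right) \left(32652 + K{\left(J{\left(-6 \right)},Y{\left(-1,-6 \right)} \right)}\right) = \left(6618 + 34193\right) \left(32652 + \sqrt{13}\right) = 40811 \left(32652 + \sqrt{13}\right) = 1332560772 + 40811 \sqrt{13}$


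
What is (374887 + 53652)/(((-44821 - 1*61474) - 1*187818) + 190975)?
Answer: -428539/103138 ≈ -4.1550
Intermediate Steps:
(374887 + 53652)/(((-44821 - 1*61474) - 1*187818) + 190975) = 428539/(((-44821 - 61474) - 187818) + 190975) = 428539/((-106295 - 187818) + 190975) = 428539/(-294113 + 190975) = 428539/(-103138) = 428539*(-1/103138) = -428539/103138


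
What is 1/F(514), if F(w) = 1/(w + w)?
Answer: 1028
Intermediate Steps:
F(w) = 1/(2*w)
1/F(514) = 1/((½)/514) = 1/((½)*(1/514)) = 1/(1/1028) = 1028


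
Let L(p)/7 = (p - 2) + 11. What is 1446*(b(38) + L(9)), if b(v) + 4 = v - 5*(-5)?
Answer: 267510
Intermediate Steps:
L(p) = 63 + 7*p (L(p) = 7*((p - 2) + 11) = 7*((-2 + p) + 11) = 7*(9 + p) = 63 + 7*p)
b(v) = 21 + v (b(v) = -4 + (v - 5*(-5)) = -4 + (v + 25) = -4 + (25 + v) = 21 + v)
1446*(b(38) + L(9)) = 1446*((21 + 38) + (63 + 7*9)) = 1446*(59 + (63 + 63)) = 1446*(59 + 126) = 1446*185 = 267510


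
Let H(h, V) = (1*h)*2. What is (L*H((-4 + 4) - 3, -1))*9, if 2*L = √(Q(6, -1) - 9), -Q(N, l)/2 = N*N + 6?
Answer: -27*I*√93 ≈ -260.38*I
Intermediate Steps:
Q(N, l) = -12 - 2*N² (Q(N, l) = -2*(N*N + 6) = -2*(N² + 6) = -2*(6 + N²) = -12 - 2*N²)
H(h, V) = 2*h (H(h, V) = h*2 = 2*h)
L = I*√93/2 (L = √((-12 - 2*6²) - 9)/2 = √((-12 - 2*36) - 9)/2 = √((-12 - 72) - 9)/2 = √(-84 - 9)/2 = √(-93)/2 = (I*√93)/2 = I*√93/2 ≈ 4.8218*I)
(L*H((-4 + 4) - 3, -1))*9 = ((I*√93/2)*(2*((-4 + 4) - 3)))*9 = ((I*√93/2)*(2*(0 - 3)))*9 = ((I*√93/2)*(2*(-3)))*9 = ((I*√93/2)*(-6))*9 = -3*I*√93*9 = -27*I*√93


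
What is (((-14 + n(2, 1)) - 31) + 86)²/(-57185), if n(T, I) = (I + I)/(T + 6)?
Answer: -5445/182992 ≈ -0.029755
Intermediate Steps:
n(T, I) = 2*I/(6 + T) (n(T, I) = (2*I)/(6 + T) = 2*I/(6 + T))
(((-14 + n(2, 1)) - 31) + 86)²/(-57185) = (((-14 + 2*1/(6 + 2)) - 31) + 86)²/(-57185) = (((-14 + 2*1/8) - 31) + 86)²*(-1/57185) = (((-14 + 2*1*(⅛)) - 31) + 86)²*(-1/57185) = (((-14 + ¼) - 31) + 86)²*(-1/57185) = ((-55/4 - 31) + 86)²*(-1/57185) = (-179/4 + 86)²*(-1/57185) = (165/4)²*(-1/57185) = (27225/16)*(-1/57185) = -5445/182992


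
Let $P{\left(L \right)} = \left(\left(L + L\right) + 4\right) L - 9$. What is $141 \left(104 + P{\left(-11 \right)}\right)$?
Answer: $41313$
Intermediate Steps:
$P{\left(L \right)} = -9 + L \left(4 + 2 L\right)$ ($P{\left(L \right)} = \left(2 L + 4\right) L - 9 = \left(4 + 2 L\right) L - 9 = L \left(4 + 2 L\right) - 9 = -9 + L \left(4 + 2 L\right)$)
$141 \left(104 + P{\left(-11 \right)}\right) = 141 \left(104 + \left(-9 + 2 \left(-11\right)^{2} + 4 \left(-11\right)\right)\right) = 141 \left(104 - -189\right) = 141 \left(104 + 189\right) = 141 \cdot 293 = 41313$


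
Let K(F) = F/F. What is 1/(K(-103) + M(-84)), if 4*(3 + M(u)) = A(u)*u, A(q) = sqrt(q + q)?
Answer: I/(2*(-I + 21*sqrt(42))) ≈ -2.6993e-5 + 0.0036737*I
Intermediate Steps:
A(q) = sqrt(2)*sqrt(q) (A(q) = sqrt(2*q) = sqrt(2)*sqrt(q))
M(u) = -3 + sqrt(2)*u**(3/2)/4 (M(u) = -3 + ((sqrt(2)*sqrt(u))*u)/4 = -3 + (sqrt(2)*u**(3/2))/4 = -3 + sqrt(2)*u**(3/2)/4)
K(F) = 1
1/(K(-103) + M(-84)) = 1/(1 + (-3 + sqrt(2)*(-84)**(3/2)/4)) = 1/(1 + (-3 + sqrt(2)*(-168*I*sqrt(21))/4)) = 1/(1 + (-3 - 42*I*sqrt(42))) = 1/(-2 - 42*I*sqrt(42))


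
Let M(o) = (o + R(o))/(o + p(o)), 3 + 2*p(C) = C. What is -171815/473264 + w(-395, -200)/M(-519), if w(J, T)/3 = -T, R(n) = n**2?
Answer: -44613106705/21205540048 ≈ -2.1038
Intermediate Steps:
p(C) = -3/2 + C/2
w(J, T) = -3*T (w(J, T) = 3*(-T) = -3*T)
M(o) = (o + o**2)/(-3/2 + 3*o/2) (M(o) = (o + o**2)/(o + (-3/2 + o/2)) = (o + o**2)/(-3/2 + 3*o/2))
-171815/473264 + w(-395, -200)/M(-519) = -171815/473264 + (-3*(-200))/(((2/3)*(-519)*(1 - 519)/(-1 - 519))) = -171815*1/473264 + 600/(((2/3)*(-519)*(-518)/(-520))) = -171815/473264 + 600/(((2/3)*(-519)*(-1/520)*(-518))) = -171815/473264 + 600/(-44807/130) = -171815/473264 + 600*(-130/44807) = -171815/473264 - 78000/44807 = -44613106705/21205540048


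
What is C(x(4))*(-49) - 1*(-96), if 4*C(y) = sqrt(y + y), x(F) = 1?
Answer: 96 - 49*sqrt(2)/4 ≈ 78.676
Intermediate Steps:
C(y) = sqrt(2)*sqrt(y)/4 (C(y) = sqrt(y + y)/4 = sqrt(2*y)/4 = (sqrt(2)*sqrt(y))/4 = sqrt(2)*sqrt(y)/4)
C(x(4))*(-49) - 1*(-96) = (sqrt(2)*sqrt(1)/4)*(-49) - 1*(-96) = ((1/4)*sqrt(2)*1)*(-49) + 96 = (sqrt(2)/4)*(-49) + 96 = -49*sqrt(2)/4 + 96 = 96 - 49*sqrt(2)/4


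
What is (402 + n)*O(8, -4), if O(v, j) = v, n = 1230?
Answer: 13056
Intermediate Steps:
(402 + n)*O(8, -4) = (402 + 1230)*8 = 1632*8 = 13056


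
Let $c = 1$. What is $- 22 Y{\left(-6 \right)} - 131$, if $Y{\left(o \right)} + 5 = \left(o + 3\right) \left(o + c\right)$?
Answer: $-351$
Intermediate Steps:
$Y{\left(o \right)} = -5 + \left(1 + o\right) \left(3 + o\right)$ ($Y{\left(o \right)} = -5 + \left(o + 3\right) \left(o + 1\right) = -5 + \left(3 + o\right) \left(1 + o\right) = -5 + \left(1 + o\right) \left(3 + o\right)$)
$- 22 Y{\left(-6 \right)} - 131 = - 22 \left(-2 + \left(-6\right)^{2} + 4 \left(-6\right)\right) - 131 = - 22 \left(-2 + 36 - 24\right) - 131 = \left(-22\right) 10 - 131 = -220 - 131 = -351$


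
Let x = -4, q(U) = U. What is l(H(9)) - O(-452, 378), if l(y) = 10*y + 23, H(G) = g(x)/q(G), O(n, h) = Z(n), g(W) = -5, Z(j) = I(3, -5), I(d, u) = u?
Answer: 202/9 ≈ 22.444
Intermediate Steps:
Z(j) = -5
O(n, h) = -5
H(G) = -5/G
l(y) = 23 + 10*y
l(H(9)) - O(-452, 378) = (23 + 10*(-5/9)) - 1*(-5) = (23 + 10*(-5*⅑)) + 5 = (23 + 10*(-5/9)) + 5 = (23 - 50/9) + 5 = 157/9 + 5 = 202/9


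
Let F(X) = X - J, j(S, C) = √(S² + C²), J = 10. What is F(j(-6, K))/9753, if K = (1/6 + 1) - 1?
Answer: -10/9753 + √1297/58518 ≈ -0.00040989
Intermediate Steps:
K = ⅙ (K = (⅙ + 1) - 1 = 7/6 - 1 = ⅙ ≈ 0.16667)
j(S, C) = √(C² + S²)
F(X) = -10 + X (F(X) = X - 1*10 = X - 10 = -10 + X)
F(j(-6, K))/9753 = (-10 + √((⅙)² + (-6)²))/9753 = (-10 + √(1/36 + 36))*(1/9753) = (-10 + √(1297/36))*(1/9753) = (-10 + √1297/6)*(1/9753) = -10/9753 + √1297/58518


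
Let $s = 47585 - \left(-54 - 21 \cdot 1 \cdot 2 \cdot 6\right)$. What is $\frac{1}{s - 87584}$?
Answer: $- \frac{1}{39693} \approx -2.5193 \cdot 10^{-5}$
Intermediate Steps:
$s = 47891$ ($s = 47585 - \left(-54 - 21 \cdot 2 \cdot 6\right) = 47585 - \left(-54 - 252\right) = 47585 - -306 = 47585 + 306 = 47891$)
$\frac{1}{s - 87584} = \frac{1}{47891 - 87584} = \frac{1}{-39693} = - \frac{1}{39693}$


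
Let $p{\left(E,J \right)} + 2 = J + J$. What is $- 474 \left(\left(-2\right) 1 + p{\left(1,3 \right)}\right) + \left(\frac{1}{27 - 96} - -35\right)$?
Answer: $- \frac{62998}{69} \approx -913.01$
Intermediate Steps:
$p{\left(E,J \right)} = -2 + 2 J$ ($p{\left(E,J \right)} = -2 + \left(J + J\right) = -2 + 2 J$)
$- 474 \left(\left(-2\right) 1 + p{\left(1,3 \right)}\right) + \left(\frac{1}{27 - 96} - -35\right) = - 474 \left(\left(-2\right) 1 + \left(-2 + 2 \cdot 3\right)\right) + \left(\frac{1}{27 - 96} - -35\right) = - 474 \left(-2 + \left(-2 + 6\right)\right) + \left(\frac{1}{-69} + 35\right) = - 474 \left(-2 + 4\right) + \left(- \frac{1}{69} + 35\right) = \left(-474\right) 2 + \frac{2414}{69} = -948 + \frac{2414}{69} = - \frac{62998}{69}$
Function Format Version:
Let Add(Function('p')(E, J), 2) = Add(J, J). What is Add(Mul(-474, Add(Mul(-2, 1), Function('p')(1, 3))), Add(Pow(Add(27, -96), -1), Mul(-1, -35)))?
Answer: Rational(-62998, 69) ≈ -913.01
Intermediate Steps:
Function('p')(E, J) = Add(-2, Mul(2, J)) (Function('p')(E, J) = Add(-2, Add(J, J)) = Add(-2, Mul(2, J)))
Add(Mul(-474, Add(Mul(-2, 1), Function('p')(1, 3))), Add(Pow(Add(27, -96), -1), Mul(-1, -35))) = Add(Mul(-474, Add(Mul(-2, 1), Add(-2, Mul(2, 3)))), Add(Pow(Add(27, -96), -1), Mul(-1, -35))) = Add(Mul(-474, Add(-2, Add(-2, 6))), Add(Pow(-69, -1), 35)) = Add(Mul(-474, Add(-2, 4)), Add(Rational(-1, 69), 35)) = Add(Mul(-474, 2), Rational(2414, 69)) = Add(-948, Rational(2414, 69)) = Rational(-62998, 69)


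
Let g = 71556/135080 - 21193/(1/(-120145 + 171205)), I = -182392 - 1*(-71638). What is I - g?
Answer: 36539269186131/33770 ≈ 1.0820e+9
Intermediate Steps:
I = -110754 (I = -182392 + 71638 = -110754)
g = -36543009348711/33770 (g = 71556*(1/135080) - 21193/(1/51060) = 17889/33770 - 21193/1/51060 = 17889/33770 - 21193*51060 = 17889/33770 - 1082114580 = -36543009348711/33770 ≈ -1.0821e+9)
I - g = -110754 - 1*(-36543009348711/33770) = -110754 + 36543009348711/33770 = 36539269186131/33770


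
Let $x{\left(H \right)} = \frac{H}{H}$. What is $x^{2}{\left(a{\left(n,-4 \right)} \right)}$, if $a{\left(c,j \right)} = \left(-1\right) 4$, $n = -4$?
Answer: $1$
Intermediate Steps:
$a{\left(c,j \right)} = -4$
$x{\left(H \right)} = 1$
$x^{2}{\left(a{\left(n,-4 \right)} \right)} = 1^{2} = 1$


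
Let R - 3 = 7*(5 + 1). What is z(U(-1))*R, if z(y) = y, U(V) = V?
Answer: -45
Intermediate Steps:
R = 45 (R = 3 + 7*(5 + 1) = 3 + 7*6 = 3 + 42 = 45)
z(U(-1))*R = -1*45 = -45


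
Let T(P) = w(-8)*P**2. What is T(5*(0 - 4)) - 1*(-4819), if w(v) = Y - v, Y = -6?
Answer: 5619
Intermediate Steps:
w(v) = -6 - v
T(P) = 2*P**2 (T(P) = (-6 - 1*(-8))*P**2 = (-6 + 8)*P**2 = 2*P**2)
T(5*(0 - 4)) - 1*(-4819) = 2*(5*(0 - 4))**2 - 1*(-4819) = 2*(5*(-4))**2 + 4819 = 2*(-20)**2 + 4819 = 2*400 + 4819 = 800 + 4819 = 5619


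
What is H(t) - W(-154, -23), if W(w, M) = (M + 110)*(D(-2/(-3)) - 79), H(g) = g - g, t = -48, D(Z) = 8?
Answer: 6177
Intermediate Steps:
H(g) = 0
W(w, M) = -7810 - 71*M (W(w, M) = (M + 110)*(8 - 79) = (110 + M)*(-71) = -7810 - 71*M)
H(t) - W(-154, -23) = 0 - (-7810 - 71*(-23)) = 0 - (-7810 + 1633) = 0 - 1*(-6177) = 0 + 6177 = 6177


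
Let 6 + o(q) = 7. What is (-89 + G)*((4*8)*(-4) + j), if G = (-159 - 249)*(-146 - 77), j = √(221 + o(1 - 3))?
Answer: -11634560 + 90895*√222 ≈ -1.0280e+7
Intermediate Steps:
o(q) = 1 (o(q) = -6 + 7 = 1)
j = √222 (j = √(221 + 1) = √222 ≈ 14.900)
G = 90984 (G = -408*(-223) = 90984)
(-89 + G)*((4*8)*(-4) + j) = (-89 + 90984)*((4*8)*(-4) + √222) = 90895*(32*(-4) + √222) = 90895*(-128 + √222) = -11634560 + 90895*√222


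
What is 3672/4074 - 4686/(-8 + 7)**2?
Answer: -3181182/679 ≈ -4685.1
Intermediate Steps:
3672/4074 - 4686/(-8 + 7)**2 = 3672*(1/4074) - 4686/((-1)**2) = 612/679 - 4686/1 = 612/679 - 4686*1 = 612/679 - 4686 = -3181182/679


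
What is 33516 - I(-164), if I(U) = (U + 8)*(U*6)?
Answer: -119988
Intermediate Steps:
I(U) = 6*U*(8 + U) (I(U) = (8 + U)*(6*U) = 6*U*(8 + U))
33516 - I(-164) = 33516 - 6*(-164)*(8 - 164) = 33516 - 6*(-164)*(-156) = 33516 - 1*153504 = 33516 - 153504 = -119988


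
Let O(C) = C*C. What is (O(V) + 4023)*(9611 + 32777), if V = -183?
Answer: 1590058656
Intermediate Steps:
O(C) = C²
(O(V) + 4023)*(9611 + 32777) = ((-183)² + 4023)*(9611 + 32777) = (33489 + 4023)*42388 = 37512*42388 = 1590058656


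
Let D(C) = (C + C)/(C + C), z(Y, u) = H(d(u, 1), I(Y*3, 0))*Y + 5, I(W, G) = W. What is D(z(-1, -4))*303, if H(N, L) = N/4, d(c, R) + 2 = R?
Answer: 303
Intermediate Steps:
d(c, R) = -2 + R
H(N, L) = N/4 (H(N, L) = N*(¼) = N/4)
z(Y, u) = 5 - Y/4 (z(Y, u) = ((-2 + 1)/4)*Y + 5 = ((¼)*(-1))*Y + 5 = -Y/4 + 5 = 5 - Y/4)
D(C) = 1 (D(C) = (2*C)/((2*C)) = (2*C)*(1/(2*C)) = 1)
D(z(-1, -4))*303 = 1*303 = 303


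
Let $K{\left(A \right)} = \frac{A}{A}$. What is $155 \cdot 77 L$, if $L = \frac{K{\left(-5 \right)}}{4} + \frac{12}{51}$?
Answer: $\frac{393855}{68} \approx 5792.0$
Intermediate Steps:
$K{\left(A \right)} = 1$
$L = \frac{33}{68}$ ($L = 1 \cdot \frac{1}{4} + \frac{12}{51} = 1 \cdot \frac{1}{4} + 12 \cdot \frac{1}{51} = \frac{1}{4} + \frac{4}{17} = \frac{33}{68} \approx 0.48529$)
$155 \cdot 77 L = 155 \cdot 77 \cdot \frac{33}{68} = 11935 \cdot \frac{33}{68} = \frac{393855}{68}$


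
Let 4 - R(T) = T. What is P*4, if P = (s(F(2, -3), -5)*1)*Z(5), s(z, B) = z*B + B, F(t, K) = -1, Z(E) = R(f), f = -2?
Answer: 0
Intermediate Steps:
R(T) = 4 - T
Z(E) = 6 (Z(E) = 4 - 1*(-2) = 4 + 2 = 6)
s(z, B) = B + B*z (s(z, B) = B*z + B = B + B*z)
P = 0 (P = (-5*(1 - 1)*1)*6 = (-5*0*1)*6 = (0*1)*6 = 0*6 = 0)
P*4 = 0*4 = 0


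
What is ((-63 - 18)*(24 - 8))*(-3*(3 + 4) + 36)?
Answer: -19440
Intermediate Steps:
((-63 - 18)*(24 - 8))*(-3*(3 + 4) + 36) = (-81*16)*(-3*7 + 36) = -1296*(-21 + 36) = -1296*15 = -19440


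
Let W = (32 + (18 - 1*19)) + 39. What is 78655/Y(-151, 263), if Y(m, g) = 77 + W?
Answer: 78655/147 ≈ 535.07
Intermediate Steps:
W = 70 (W = (32 + (18 - 19)) + 39 = (32 - 1) + 39 = 31 + 39 = 70)
Y(m, g) = 147 (Y(m, g) = 77 + 70 = 147)
78655/Y(-151, 263) = 78655/147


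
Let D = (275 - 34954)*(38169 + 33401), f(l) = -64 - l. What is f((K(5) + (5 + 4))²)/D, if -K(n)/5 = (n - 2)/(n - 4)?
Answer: 10/248197603 ≈ 4.0291e-8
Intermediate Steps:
K(n) = -5*(-2 + n)/(-4 + n) (K(n) = -5*(n - 2)/(n - 4) = -5*(-2 + n)/(-4 + n))
D = -2481976030 (D = -34679*71570 = -2481976030)
f((K(5) + (5 + 4))²)/D = (-64 - (5*(2 - 1*5)/(-4 + 5) + (5 + 4))²)/(-2481976030) = (-64 - (5*(2 - 5)/1 + 9)²)*(-1/2481976030) = (-64 - (5*1*(-3) + 9)²)*(-1/2481976030) = (-64 - (-15 + 9)²)*(-1/2481976030) = (-64 - 1*(-6)²)*(-1/2481976030) = (-64 - 1*36)*(-1/2481976030) = (-64 - 36)*(-1/2481976030) = -100*(-1/2481976030) = 10/248197603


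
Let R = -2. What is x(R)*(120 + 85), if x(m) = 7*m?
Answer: -2870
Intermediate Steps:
x(R)*(120 + 85) = (7*(-2))*(120 + 85) = -14*205 = -2870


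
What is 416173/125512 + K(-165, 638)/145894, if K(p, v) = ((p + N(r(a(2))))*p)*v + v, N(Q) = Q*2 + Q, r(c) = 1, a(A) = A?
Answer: 1100623117599/9155723864 ≈ 120.21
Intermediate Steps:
N(Q) = 3*Q (N(Q) = 2*Q + Q = 3*Q)
K(p, v) = v + p*v*(3 + p) (K(p, v) = ((p + 3*1)*p)*v + v = ((p + 3)*p)*v + v = ((3 + p)*p)*v + v = (p*(3 + p))*v + v = p*v*(3 + p) + v = v + p*v*(3 + p))
416173/125512 + K(-165, 638)/145894 = 416173/125512 + (638*(1 + (-165)² + 3*(-165)))/145894 = 416173*(1/125512) + (638*(1 + 27225 - 495))*(1/145894) = 416173/125512 + (638*26731)*(1/145894) = 416173/125512 + 17054378*(1/145894) = 416173/125512 + 8527189/72947 = 1100623117599/9155723864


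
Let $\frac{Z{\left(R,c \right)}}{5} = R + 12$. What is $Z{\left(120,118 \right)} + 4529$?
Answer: $5189$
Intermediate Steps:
$Z{\left(R,c \right)} = 60 + 5 R$ ($Z{\left(R,c \right)} = 5 \left(R + 12\right) = 5 \left(12 + R\right) = 60 + 5 R$)
$Z{\left(120,118 \right)} + 4529 = \left(60 + 5 \cdot 120\right) + 4529 = \left(60 + 600\right) + 4529 = 660 + 4529 = 5189$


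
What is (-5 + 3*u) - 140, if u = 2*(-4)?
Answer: -169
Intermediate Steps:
u = -8
(-5 + 3*u) - 140 = (-5 + 3*(-8)) - 140 = (-5 - 24) - 140 = -29 - 140 = -169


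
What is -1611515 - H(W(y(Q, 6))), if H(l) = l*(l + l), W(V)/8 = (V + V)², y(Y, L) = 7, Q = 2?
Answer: -6528763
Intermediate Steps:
W(V) = 32*V² (W(V) = 8*(V + V)² = 8*(2*V)² = 8*(4*V²) = 32*V²)
H(l) = 2*l² (H(l) = l*(2*l) = 2*l²)
-1611515 - H(W(y(Q, 6))) = -1611515 - 2*(32*7²)² = -1611515 - 2*(32*49)² = -1611515 - 2*1568² = -1611515 - 2*2458624 = -1611515 - 1*4917248 = -1611515 - 4917248 = -6528763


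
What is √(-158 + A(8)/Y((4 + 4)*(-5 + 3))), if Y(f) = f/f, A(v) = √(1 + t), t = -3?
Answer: √(-158 + I*√2) ≈ 0.05625 + 12.57*I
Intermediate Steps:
A(v) = I*√2 (A(v) = √(1 - 3) = √(-2) = I*√2)
Y(f) = 1
√(-158 + A(8)/Y((4 + 4)*(-5 + 3))) = √(-158 + (I*√2)/1) = √(-158 + (I*√2)*1) = √(-158 + I*√2)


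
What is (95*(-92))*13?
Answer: -113620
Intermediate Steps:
(95*(-92))*13 = -8740*13 = -113620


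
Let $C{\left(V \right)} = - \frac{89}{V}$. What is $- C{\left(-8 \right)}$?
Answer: $- \frac{89}{8} \approx -11.125$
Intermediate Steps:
$- C{\left(-8 \right)} = - \frac{-89}{-8} = - \frac{\left(-89\right) \left(-1\right)}{8} = \left(-1\right) \frac{89}{8} = - \frac{89}{8}$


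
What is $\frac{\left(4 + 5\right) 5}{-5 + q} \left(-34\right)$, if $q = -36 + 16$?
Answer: $\frac{306}{5} \approx 61.2$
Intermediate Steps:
$q = -20$
$\frac{\left(4 + 5\right) 5}{-5 + q} \left(-34\right) = \frac{\left(4 + 5\right) 5}{-5 - 20} \left(-34\right) = \frac{9 \cdot 5}{-25} \left(-34\right) = 45 \left(- \frac{1}{25}\right) \left(-34\right) = \left(- \frac{9}{5}\right) \left(-34\right) = \frac{306}{5}$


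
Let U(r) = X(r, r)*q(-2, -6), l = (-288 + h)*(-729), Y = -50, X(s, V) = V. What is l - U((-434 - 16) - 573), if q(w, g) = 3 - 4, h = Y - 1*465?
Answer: 584364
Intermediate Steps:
h = -515 (h = -50 - 1*465 = -50 - 465 = -515)
q(w, g) = -1
l = 585387 (l = (-288 - 515)*(-729) = -803*(-729) = 585387)
U(r) = -r (U(r) = r*(-1) = -r)
l - U((-434 - 16) - 573) = 585387 - (-1)*((-434 - 16) - 573) = 585387 - (-1)*(-450 - 573) = 585387 - (-1)*(-1023) = 585387 - 1*1023 = 585387 - 1023 = 584364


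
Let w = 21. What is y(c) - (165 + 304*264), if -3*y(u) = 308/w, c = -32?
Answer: -723833/9 ≈ -80426.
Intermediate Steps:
y(u) = -44/9 (y(u) = -308/(3*21) = -⅓*44/3 = -44/9)
y(c) - (165 + 304*264) = -44/9 - (165 + 304*264) = -44/9 - (165 + 80256) = -44/9 - 1*80421 = -44/9 - 80421 = -723833/9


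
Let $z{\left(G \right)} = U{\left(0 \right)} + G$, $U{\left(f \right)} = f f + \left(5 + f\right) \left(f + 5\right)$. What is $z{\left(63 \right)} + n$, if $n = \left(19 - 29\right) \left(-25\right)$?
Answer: $338$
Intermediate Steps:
$U{\left(f \right)} = f^{2} + \left(5 + f\right)^{2}$ ($U{\left(f \right)} = f^{2} + \left(5 + f\right) \left(5 + f\right) = f^{2} + \left(5 + f\right)^{2}$)
$z{\left(G \right)} = 25 + G$ ($z{\left(G \right)} = \left(0^{2} + \left(5 + 0\right)^{2}\right) + G = \left(0 + 5^{2}\right) + G = \left(0 + 25\right) + G = 25 + G$)
$n = 250$ ($n = \left(-10\right) \left(-25\right) = 250$)
$z{\left(63 \right)} + n = \left(25 + 63\right) + 250 = 88 + 250 = 338$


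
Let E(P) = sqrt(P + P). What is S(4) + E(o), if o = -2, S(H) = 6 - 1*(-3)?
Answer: 9 + 2*I ≈ 9.0 + 2.0*I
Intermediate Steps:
S(H) = 9 (S(H) = 6 + 3 = 9)
E(P) = sqrt(2)*sqrt(P) (E(P) = sqrt(2*P) = sqrt(2)*sqrt(P))
S(4) + E(o) = 9 + sqrt(2)*sqrt(-2) = 9 + sqrt(2)*(I*sqrt(2)) = 9 + 2*I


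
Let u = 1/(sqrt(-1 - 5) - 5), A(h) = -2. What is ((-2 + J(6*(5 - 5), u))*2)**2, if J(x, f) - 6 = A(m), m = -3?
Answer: 16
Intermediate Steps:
u = 1/(-5 + I*sqrt(6)) (u = 1/(sqrt(-6) - 5) = 1/(I*sqrt(6) - 5) = 1/(-5 + I*sqrt(6)) ≈ -0.16129 - 0.079016*I)
J(x, f) = 4 (J(x, f) = 6 - 2 = 4)
((-2 + J(6*(5 - 5), u))*2)**2 = ((-2 + 4)*2)**2 = (2*2)**2 = 4**2 = 16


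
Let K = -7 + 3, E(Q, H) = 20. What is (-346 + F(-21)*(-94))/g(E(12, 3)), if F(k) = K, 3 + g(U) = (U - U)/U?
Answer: -10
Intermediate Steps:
K = -4
g(U) = -3 (g(U) = -3 + (U - U)/U = -3 + 0/U = -3 + 0 = -3)
F(k) = -4
(-346 + F(-21)*(-94))/g(E(12, 3)) = (-346 - 4*(-94))/(-3) = (-346 + 376)*(-1/3) = 30*(-1/3) = -10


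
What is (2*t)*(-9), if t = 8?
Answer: -144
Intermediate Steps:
(2*t)*(-9) = (2*8)*(-9) = 16*(-9) = -144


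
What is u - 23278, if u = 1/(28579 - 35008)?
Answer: -149654263/6429 ≈ -23278.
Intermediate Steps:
u = -1/6429 (u = 1/(-6429) = -1/6429 ≈ -0.00015555)
u - 23278 = -1/6429 - 23278 = -149654263/6429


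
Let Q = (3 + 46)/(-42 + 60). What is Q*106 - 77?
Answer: 1904/9 ≈ 211.56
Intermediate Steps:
Q = 49/18 ≈ 2.7222
Q*106 - 77 = (49/18)*106 - 77 = 2597/9 - 77 = 1904/9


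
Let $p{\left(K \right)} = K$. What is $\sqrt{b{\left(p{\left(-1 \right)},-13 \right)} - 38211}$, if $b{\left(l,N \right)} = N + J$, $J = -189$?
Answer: $i \sqrt{38413} \approx 195.99 i$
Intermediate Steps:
$b{\left(l,N \right)} = -189 + N$ ($b{\left(l,N \right)} = N - 189 = -189 + N$)
$\sqrt{b{\left(p{\left(-1 \right)},-13 \right)} - 38211} = \sqrt{\left(-189 - 13\right) - 38211} = \sqrt{-202 - 38211} = \sqrt{-38413} = i \sqrt{38413}$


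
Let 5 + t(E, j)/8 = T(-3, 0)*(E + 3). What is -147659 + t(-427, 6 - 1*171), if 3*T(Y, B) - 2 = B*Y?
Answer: -449881/3 ≈ -1.4996e+5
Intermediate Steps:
T(Y, B) = 2/3 + B*Y/3 (T(Y, B) = 2/3 + (B*Y)/3 = 2/3 + B*Y/3)
t(E, j) = -24 + 16*E/3 (t(E, j) = -40 + 8*((2/3 + (1/3)*0*(-3))*(E + 3)) = -40 + 8*((2/3 + 0)*(3 + E)) = -40 + 8*(2*(3 + E)/3) = -40 + 8*(2 + 2*E/3) = -40 + (16 + 16*E/3) = -24 + 16*E/3)
-147659 + t(-427, 6 - 1*171) = -147659 + (-24 + (16/3)*(-427)) = -147659 + (-24 - 6832/3) = -147659 - 6904/3 = -449881/3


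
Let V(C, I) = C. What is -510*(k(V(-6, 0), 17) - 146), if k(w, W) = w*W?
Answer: 126480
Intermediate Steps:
k(w, W) = W*w
-510*(k(V(-6, 0), 17) - 146) = -510*(17*(-6) - 146) = -510*(-102 - 146) = -510*(-248) = 126480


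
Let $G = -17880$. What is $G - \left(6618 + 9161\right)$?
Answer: $-33659$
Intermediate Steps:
$G - \left(6618 + 9161\right) = -17880 - \left(6618 + 9161\right) = -17880 - 15779 = -33659$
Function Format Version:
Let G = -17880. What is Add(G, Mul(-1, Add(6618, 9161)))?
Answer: -33659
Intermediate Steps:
Add(G, Mul(-1, Add(6618, 9161))) = Add(-17880, Mul(-1, Add(6618, 9161))) = Add(-17880, Mul(-1, 15779)) = Add(-17880, -15779) = -33659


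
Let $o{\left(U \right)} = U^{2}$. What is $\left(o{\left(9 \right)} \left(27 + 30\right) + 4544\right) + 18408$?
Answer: $27569$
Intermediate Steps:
$\left(o{\left(9 \right)} \left(27 + 30\right) + 4544\right) + 18408 = \left(9^{2} \left(27 + 30\right) + 4544\right) + 18408 = \left(81 \cdot 57 + 4544\right) + 18408 = \left(4617 + 4544\right) + 18408 = 9161 + 18408 = 27569$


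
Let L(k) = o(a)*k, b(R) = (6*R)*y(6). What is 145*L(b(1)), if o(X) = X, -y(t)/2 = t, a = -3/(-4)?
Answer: -7830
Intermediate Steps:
a = ¾ (a = -3*(-¼) = ¾ ≈ 0.75000)
y(t) = -2*t
b(R) = -72*R (b(R) = (6*R)*(-2*6) = (6*R)*(-12) = -72*R)
L(k) = 3*k/4
145*L(b(1)) = 145*(3*(-72*1)/4) = 145*((¾)*(-72)) = 145*(-54) = -7830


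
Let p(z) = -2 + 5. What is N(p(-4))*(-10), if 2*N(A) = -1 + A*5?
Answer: -70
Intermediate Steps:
p(z) = 3
N(A) = -½ + 5*A/2 (N(A) = (-1 + A*5)/2 = (-1 + 5*A)/2 = -½ + 5*A/2)
N(p(-4))*(-10) = (-½ + (5/2)*3)*(-10) = (-½ + 15/2)*(-10) = 7*(-10) = -70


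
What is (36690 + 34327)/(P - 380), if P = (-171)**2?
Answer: 71017/28861 ≈ 2.4607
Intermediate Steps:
P = 29241
(36690 + 34327)/(P - 380) = (36690 + 34327)/(29241 - 380) = 71017/28861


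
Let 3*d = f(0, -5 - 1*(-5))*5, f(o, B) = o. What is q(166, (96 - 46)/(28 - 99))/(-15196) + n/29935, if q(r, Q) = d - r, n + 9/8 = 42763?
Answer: 261911465/181956904 ≈ 1.4394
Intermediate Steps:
n = 342095/8 (n = -9/8 + 42763 = 342095/8 ≈ 42762.)
d = 0 (d = (0*5)/3 = (⅓)*0 = 0)
q(r, Q) = -r (q(r, Q) = 0 - r = -r)
q(166, (96 - 46)/(28 - 99))/(-15196) + n/29935 = -1*166/(-15196) + (342095/8)/29935 = -166*(-1/15196) + (342095/8)*(1/29935) = 83/7598 + 68419/47896 = 261911465/181956904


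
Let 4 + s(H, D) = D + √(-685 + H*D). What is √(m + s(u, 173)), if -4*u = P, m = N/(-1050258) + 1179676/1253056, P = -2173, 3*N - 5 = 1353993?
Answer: √(286703299269287305424173 + 845674051672267819848*√373189)/41126002764 ≈ 21.794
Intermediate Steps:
N = 1353998/3 (N = 5/3 + (⅓)*1353993 = 5/3 + 451331 = 1353998/3 ≈ 4.5133e+5)
m = 252532143917/493512033168 (m = (1353998/3)/(-1050258) + 1179676/1253056 = (1353998/3)*(-1/1050258) + 1179676*(1/1253056) = -676999/1575387 + 294919/313264 = 252532143917/493512033168 ≈ 0.51170)
u = 2173/4 (u = -¼*(-2173) = 2173/4 ≈ 543.25)
s(H, D) = -4 + D + √(-685 + D*H) (s(H, D) = -4 + (D + √(-685 + H*D)) = -4 + (D + √(-685 + D*H)) = -4 + D + √(-685 + D*H))
√(m + s(u, 173)) = √(252532143917/493512033168 + (-4 + 173 + √(-685 + 173*(2173/4)))) = √(252532143917/493512033168 + (-4 + 173 + √(-685 + 375929/4))) = √(252532143917/493512033168 + (-4 + 173 + √(373189/4))) = √(252532143917/493512033168 + (-4 + 173 + √373189/2)) = √(252532143917/493512033168 + (169 + √373189/2)) = √(83656065749309/493512033168 + √373189/2)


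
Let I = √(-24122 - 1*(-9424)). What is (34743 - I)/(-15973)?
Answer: -34743/15973 + I*√14698/15973 ≈ -2.1751 + 0.00759*I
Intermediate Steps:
I = I*√14698 (I = √(-24122 + 9424) = √(-14698) = I*√14698 ≈ 121.24*I)
(34743 - I)/(-15973) = (34743 - I*√14698)/(-15973) = (34743 - I*√14698)*(-1/15973) = -34743/15973 + I*√14698/15973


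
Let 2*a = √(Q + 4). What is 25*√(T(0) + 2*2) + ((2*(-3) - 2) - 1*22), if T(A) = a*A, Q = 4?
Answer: 20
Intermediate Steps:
a = √2 (a = √(4 + 4)/2 = √8/2 = (2*√2)/2 = √2 ≈ 1.4142)
T(A) = A*√2 (T(A) = √2*A = A*√2)
25*√(T(0) + 2*2) + ((2*(-3) - 2) - 1*22) = 25*√(0*√2 + 2*2) + ((2*(-3) - 2) - 1*22) = 25*√(0 + 4) + ((-6 - 2) - 22) = 25*√4 + (-8 - 22) = 25*2 - 30 = 50 - 30 = 20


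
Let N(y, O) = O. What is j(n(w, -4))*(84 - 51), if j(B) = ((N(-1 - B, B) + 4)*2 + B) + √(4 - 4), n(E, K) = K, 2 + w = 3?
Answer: -132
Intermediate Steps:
w = 1 (w = -2 + 3 = 1)
j(B) = 8 + 3*B (j(B) = ((B + 4)*2 + B) + √(4 - 4) = ((4 + B)*2 + B) + √0 = ((8 + 2*B) + B) + 0 = (8 + 3*B) + 0 = 8 + 3*B)
j(n(w, -4))*(84 - 51) = (8 + 3*(-4))*(84 - 51) = (8 - 12)*33 = -4*33 = -132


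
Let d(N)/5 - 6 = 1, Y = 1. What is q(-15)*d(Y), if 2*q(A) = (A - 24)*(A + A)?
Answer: 20475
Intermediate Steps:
q(A) = A*(-24 + A) (q(A) = ((A - 24)*(A + A))/2 = ((-24 + A)*(2*A))/2 = (2*A*(-24 + A))/2 = A*(-24 + A))
d(N) = 35 (d(N) = 30 + 5*1 = 30 + 5 = 35)
q(-15)*d(Y) = -15*(-24 - 15)*35 = -15*(-39)*35 = 585*35 = 20475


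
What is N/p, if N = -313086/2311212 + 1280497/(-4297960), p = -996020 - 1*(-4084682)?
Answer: -358760928077/2556767822451281520 ≈ -1.4032e-7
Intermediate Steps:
p = 3088662 (p = -996020 + 4084682 = 3088662)
N = -358760928077/827791393960 (N = -313086*1/2311212 + 1280497*(-1/4297960) = -52181/385202 - 1280497/4297960 = -358760928077/827791393960 ≈ -0.43340)
N/p = -358760928077/827791393960/3088662 = -358760928077/827791393960*1/3088662 = -358760928077/2556767822451281520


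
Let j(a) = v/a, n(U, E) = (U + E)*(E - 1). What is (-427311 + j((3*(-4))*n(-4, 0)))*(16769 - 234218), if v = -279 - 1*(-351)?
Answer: 185837351625/2 ≈ 9.2919e+10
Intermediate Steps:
n(U, E) = (-1 + E)*(E + U) (n(U, E) = (E + U)*(-1 + E) = (-1 + E)*(E + U))
v = 72 (v = -279 + 351 = 72)
j(a) = 72/a
(-427311 + j((3*(-4))*n(-4, 0)))*(16769 - 234218) = (-427311 + 72/(((3*(-4))*(0**2 - 1*0 - 1*(-4) + 0*(-4)))))*(16769 - 234218) = (-427311 + 72/((-12*(0 + 0 + 4 + 0))))*(-217449) = (-427311 + 72/((-12*4)))*(-217449) = (-427311 + 72/(-48))*(-217449) = (-427311 + 72*(-1/48))*(-217449) = (-427311 - 3/2)*(-217449) = -854625/2*(-217449) = 185837351625/2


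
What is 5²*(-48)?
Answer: -1200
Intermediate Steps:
5²*(-48) = 25*(-48) = -1200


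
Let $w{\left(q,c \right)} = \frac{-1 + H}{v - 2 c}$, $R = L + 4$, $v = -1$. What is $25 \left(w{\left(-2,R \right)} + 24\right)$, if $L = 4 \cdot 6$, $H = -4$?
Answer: $\frac{34325}{57} \approx 602.19$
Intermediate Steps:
$L = 24$
$R = 28$ ($R = 24 + 4 = 28$)
$w{\left(q,c \right)} = - \frac{5}{-1 - 2 c}$ ($w{\left(q,c \right)} = \frac{-1 - 4}{-1 - 2 c} = - \frac{5}{-1 - 2 c}$)
$25 \left(w{\left(-2,R \right)} + 24\right) = 25 \left(\frac{5}{1 + 2 \cdot 28} + 24\right) = 25 \left(\frac{5}{1 + 56} + 24\right) = 25 \left(\frac{5}{57} + 24\right) = 25 \cdot \frac{1373}{57} = \frac{34325}{57}$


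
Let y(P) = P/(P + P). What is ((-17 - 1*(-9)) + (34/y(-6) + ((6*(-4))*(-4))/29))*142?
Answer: 260712/29 ≈ 8990.1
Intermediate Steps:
y(P) = ½ (y(P) = P/((2*P)) = (1/(2*P))*P = ½)
((-17 - 1*(-9)) + (34/y(-6) + ((6*(-4))*(-4))/29))*142 = ((-17 - 1*(-9)) + (34/(½) + ((6*(-4))*(-4))/29))*142 = ((-17 + 9) + (34*2 - 24*(-4)*(1/29)))*142 = (-8 + (68 + 96*(1/29)))*142 = (-8 + (68 + 96/29))*142 = (-8 + 2068/29)*142 = (1836/29)*142 = 260712/29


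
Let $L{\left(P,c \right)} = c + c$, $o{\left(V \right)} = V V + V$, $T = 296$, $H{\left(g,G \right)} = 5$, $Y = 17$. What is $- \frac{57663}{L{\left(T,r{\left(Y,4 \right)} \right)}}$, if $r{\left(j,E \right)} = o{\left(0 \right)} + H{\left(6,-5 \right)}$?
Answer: $- \frac{57663}{10} \approx -5766.3$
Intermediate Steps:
$o{\left(V \right)} = V + V^{2}$ ($o{\left(V \right)} = V^{2} + V = V + V^{2}$)
$r{\left(j,E \right)} = 5$ ($r{\left(j,E \right)} = 0 \left(1 + 0\right) + 5 = 0 \cdot 1 + 5 = 0 + 5 = 5$)
$L{\left(P,c \right)} = 2 c$
$- \frac{57663}{L{\left(T,r{\left(Y,4 \right)} \right)}} = - \frac{57663}{2 \cdot 5} = - \frac{57663}{10}$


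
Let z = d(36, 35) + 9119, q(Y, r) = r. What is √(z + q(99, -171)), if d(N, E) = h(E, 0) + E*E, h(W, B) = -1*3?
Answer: 3*√1130 ≈ 100.85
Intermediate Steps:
h(W, B) = -3
d(N, E) = -3 + E² (d(N, E) = -3 + E*E = -3 + E²)
z = 10341 (z = (-3 + 35²) + 9119 = (-3 + 1225) + 9119 = 1222 + 9119 = 10341)
√(z + q(99, -171)) = √(10341 - 171) = √10170 = 3*√1130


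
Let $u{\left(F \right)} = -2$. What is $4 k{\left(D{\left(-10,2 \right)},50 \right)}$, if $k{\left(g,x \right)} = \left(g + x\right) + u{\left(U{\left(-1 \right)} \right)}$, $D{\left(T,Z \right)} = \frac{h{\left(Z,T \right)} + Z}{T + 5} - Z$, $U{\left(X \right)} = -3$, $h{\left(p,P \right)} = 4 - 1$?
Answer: $180$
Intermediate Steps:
$h{\left(p,P \right)} = 3$ ($h{\left(p,P \right)} = 4 - 1 = 3$)
$D{\left(T,Z \right)} = - Z + \frac{3 + Z}{5 + T}$ ($D{\left(T,Z \right)} = \frac{3 + Z}{T + 5} - Z = \frac{3 + Z}{5 + T} - Z = - Z + \frac{3 + Z}{5 + T}$)
$k{\left(g,x \right)} = -2 + g + x$ ($k{\left(g,x \right)} = \left(g + x\right) - 2 = -2 + g + x$)
$4 k{\left(D{\left(-10,2 \right)},50 \right)} = 4 \left(-2 + \frac{3 - 8 - \left(-10\right) 2}{5 - 10} + 50\right) = 4 \left(-2 + \frac{3 - 8 + 20}{-5} + 50\right) = 4 \left(-2 - 3 + 50\right) = 4 \cdot 45 = 180$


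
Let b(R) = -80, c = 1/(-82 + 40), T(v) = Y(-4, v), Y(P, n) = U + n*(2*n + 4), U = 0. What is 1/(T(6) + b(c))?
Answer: 1/16 ≈ 0.062500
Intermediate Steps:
Y(P, n) = n*(4 + 2*n) (Y(P, n) = 0 + n*(2*n + 4) = 0 + n*(4 + 2*n) = n*(4 + 2*n))
T(v) = 2*v*(2 + v)
c = -1/42 (c = 1/(-42) = -1/42 ≈ -0.023810)
1/(T(6) + b(c)) = 1/(2*6*(2 + 6) - 80) = 1/(2*6*8 - 80) = 1/(96 - 80) = 1/16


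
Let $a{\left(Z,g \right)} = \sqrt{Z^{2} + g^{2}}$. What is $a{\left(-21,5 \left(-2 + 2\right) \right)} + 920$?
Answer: $941$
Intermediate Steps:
$a{\left(-21,5 \left(-2 + 2\right) \right)} + 920 = \sqrt{\left(-21\right)^{2} + \left(5 \left(-2 + 2\right)\right)^{2}} + 920 = \sqrt{441 + \left(5 \cdot 0\right)^{2}} + 920 = \sqrt{441 + 0^{2}} + 920 = \sqrt{441 + 0} + 920 = \sqrt{441} + 920 = 21 + 920 = 941$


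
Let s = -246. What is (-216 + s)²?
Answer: 213444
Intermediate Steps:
(-216 + s)² = (-216 - 246)² = (-462)² = 213444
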